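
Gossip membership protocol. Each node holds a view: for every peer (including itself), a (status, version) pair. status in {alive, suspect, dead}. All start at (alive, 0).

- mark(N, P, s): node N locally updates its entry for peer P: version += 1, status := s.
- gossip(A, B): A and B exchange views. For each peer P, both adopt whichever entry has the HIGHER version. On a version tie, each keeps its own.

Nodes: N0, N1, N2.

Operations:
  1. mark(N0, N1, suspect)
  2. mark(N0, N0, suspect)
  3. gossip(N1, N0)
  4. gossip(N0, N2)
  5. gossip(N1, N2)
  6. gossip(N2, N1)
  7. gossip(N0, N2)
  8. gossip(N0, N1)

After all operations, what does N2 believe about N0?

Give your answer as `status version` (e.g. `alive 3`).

Op 1: N0 marks N1=suspect -> (suspect,v1)
Op 2: N0 marks N0=suspect -> (suspect,v1)
Op 3: gossip N1<->N0 -> N1.N0=(suspect,v1) N1.N1=(suspect,v1) N1.N2=(alive,v0) | N0.N0=(suspect,v1) N0.N1=(suspect,v1) N0.N2=(alive,v0)
Op 4: gossip N0<->N2 -> N0.N0=(suspect,v1) N0.N1=(suspect,v1) N0.N2=(alive,v0) | N2.N0=(suspect,v1) N2.N1=(suspect,v1) N2.N2=(alive,v0)
Op 5: gossip N1<->N2 -> N1.N0=(suspect,v1) N1.N1=(suspect,v1) N1.N2=(alive,v0) | N2.N0=(suspect,v1) N2.N1=(suspect,v1) N2.N2=(alive,v0)
Op 6: gossip N2<->N1 -> N2.N0=(suspect,v1) N2.N1=(suspect,v1) N2.N2=(alive,v0) | N1.N0=(suspect,v1) N1.N1=(suspect,v1) N1.N2=(alive,v0)
Op 7: gossip N0<->N2 -> N0.N0=(suspect,v1) N0.N1=(suspect,v1) N0.N2=(alive,v0) | N2.N0=(suspect,v1) N2.N1=(suspect,v1) N2.N2=(alive,v0)
Op 8: gossip N0<->N1 -> N0.N0=(suspect,v1) N0.N1=(suspect,v1) N0.N2=(alive,v0) | N1.N0=(suspect,v1) N1.N1=(suspect,v1) N1.N2=(alive,v0)

Answer: suspect 1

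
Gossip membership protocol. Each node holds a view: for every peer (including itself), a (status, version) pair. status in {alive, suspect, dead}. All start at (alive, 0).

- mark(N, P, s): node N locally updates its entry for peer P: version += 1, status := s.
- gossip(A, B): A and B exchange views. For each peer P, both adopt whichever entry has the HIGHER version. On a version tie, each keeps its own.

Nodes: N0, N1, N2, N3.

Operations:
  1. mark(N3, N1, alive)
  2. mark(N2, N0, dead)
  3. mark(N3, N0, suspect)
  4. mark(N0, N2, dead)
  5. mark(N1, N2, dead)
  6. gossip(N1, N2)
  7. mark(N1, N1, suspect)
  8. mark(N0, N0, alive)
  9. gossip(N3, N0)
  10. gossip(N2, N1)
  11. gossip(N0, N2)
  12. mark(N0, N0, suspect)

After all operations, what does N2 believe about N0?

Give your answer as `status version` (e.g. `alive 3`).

Answer: dead 1

Derivation:
Op 1: N3 marks N1=alive -> (alive,v1)
Op 2: N2 marks N0=dead -> (dead,v1)
Op 3: N3 marks N0=suspect -> (suspect,v1)
Op 4: N0 marks N2=dead -> (dead,v1)
Op 5: N1 marks N2=dead -> (dead,v1)
Op 6: gossip N1<->N2 -> N1.N0=(dead,v1) N1.N1=(alive,v0) N1.N2=(dead,v1) N1.N3=(alive,v0) | N2.N0=(dead,v1) N2.N1=(alive,v0) N2.N2=(dead,v1) N2.N3=(alive,v0)
Op 7: N1 marks N1=suspect -> (suspect,v1)
Op 8: N0 marks N0=alive -> (alive,v1)
Op 9: gossip N3<->N0 -> N3.N0=(suspect,v1) N3.N1=(alive,v1) N3.N2=(dead,v1) N3.N3=(alive,v0) | N0.N0=(alive,v1) N0.N1=(alive,v1) N0.N2=(dead,v1) N0.N3=(alive,v0)
Op 10: gossip N2<->N1 -> N2.N0=(dead,v1) N2.N1=(suspect,v1) N2.N2=(dead,v1) N2.N3=(alive,v0) | N1.N0=(dead,v1) N1.N1=(suspect,v1) N1.N2=(dead,v1) N1.N3=(alive,v0)
Op 11: gossip N0<->N2 -> N0.N0=(alive,v1) N0.N1=(alive,v1) N0.N2=(dead,v1) N0.N3=(alive,v0) | N2.N0=(dead,v1) N2.N1=(suspect,v1) N2.N2=(dead,v1) N2.N3=(alive,v0)
Op 12: N0 marks N0=suspect -> (suspect,v2)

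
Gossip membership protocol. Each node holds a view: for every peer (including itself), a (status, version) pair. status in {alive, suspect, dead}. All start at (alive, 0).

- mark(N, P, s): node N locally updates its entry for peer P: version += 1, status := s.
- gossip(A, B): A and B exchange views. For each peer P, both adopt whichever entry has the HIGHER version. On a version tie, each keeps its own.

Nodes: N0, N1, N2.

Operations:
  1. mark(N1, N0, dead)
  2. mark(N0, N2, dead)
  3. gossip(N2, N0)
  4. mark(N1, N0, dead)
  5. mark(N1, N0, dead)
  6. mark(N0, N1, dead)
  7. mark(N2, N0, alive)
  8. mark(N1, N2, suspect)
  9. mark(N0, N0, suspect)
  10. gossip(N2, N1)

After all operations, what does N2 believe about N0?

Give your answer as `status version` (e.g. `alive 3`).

Op 1: N1 marks N0=dead -> (dead,v1)
Op 2: N0 marks N2=dead -> (dead,v1)
Op 3: gossip N2<->N0 -> N2.N0=(alive,v0) N2.N1=(alive,v0) N2.N2=(dead,v1) | N0.N0=(alive,v0) N0.N1=(alive,v0) N0.N2=(dead,v1)
Op 4: N1 marks N0=dead -> (dead,v2)
Op 5: N1 marks N0=dead -> (dead,v3)
Op 6: N0 marks N1=dead -> (dead,v1)
Op 7: N2 marks N0=alive -> (alive,v1)
Op 8: N1 marks N2=suspect -> (suspect,v1)
Op 9: N0 marks N0=suspect -> (suspect,v1)
Op 10: gossip N2<->N1 -> N2.N0=(dead,v3) N2.N1=(alive,v0) N2.N2=(dead,v1) | N1.N0=(dead,v3) N1.N1=(alive,v0) N1.N2=(suspect,v1)

Answer: dead 3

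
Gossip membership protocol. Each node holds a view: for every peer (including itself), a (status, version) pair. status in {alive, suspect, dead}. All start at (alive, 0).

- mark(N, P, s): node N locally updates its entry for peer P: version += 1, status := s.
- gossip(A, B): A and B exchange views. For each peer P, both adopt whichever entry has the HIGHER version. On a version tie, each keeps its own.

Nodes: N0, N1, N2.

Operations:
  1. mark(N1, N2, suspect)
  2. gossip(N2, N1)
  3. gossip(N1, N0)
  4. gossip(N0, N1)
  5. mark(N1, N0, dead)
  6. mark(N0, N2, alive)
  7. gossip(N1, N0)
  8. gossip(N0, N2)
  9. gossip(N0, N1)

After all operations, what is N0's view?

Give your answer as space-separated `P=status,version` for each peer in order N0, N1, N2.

Op 1: N1 marks N2=suspect -> (suspect,v1)
Op 2: gossip N2<->N1 -> N2.N0=(alive,v0) N2.N1=(alive,v0) N2.N2=(suspect,v1) | N1.N0=(alive,v0) N1.N1=(alive,v0) N1.N2=(suspect,v1)
Op 3: gossip N1<->N0 -> N1.N0=(alive,v0) N1.N1=(alive,v0) N1.N2=(suspect,v1) | N0.N0=(alive,v0) N0.N1=(alive,v0) N0.N2=(suspect,v1)
Op 4: gossip N0<->N1 -> N0.N0=(alive,v0) N0.N1=(alive,v0) N0.N2=(suspect,v1) | N1.N0=(alive,v0) N1.N1=(alive,v0) N1.N2=(suspect,v1)
Op 5: N1 marks N0=dead -> (dead,v1)
Op 6: N0 marks N2=alive -> (alive,v2)
Op 7: gossip N1<->N0 -> N1.N0=(dead,v1) N1.N1=(alive,v0) N1.N2=(alive,v2) | N0.N0=(dead,v1) N0.N1=(alive,v0) N0.N2=(alive,v2)
Op 8: gossip N0<->N2 -> N0.N0=(dead,v1) N0.N1=(alive,v0) N0.N2=(alive,v2) | N2.N0=(dead,v1) N2.N1=(alive,v0) N2.N2=(alive,v2)
Op 9: gossip N0<->N1 -> N0.N0=(dead,v1) N0.N1=(alive,v0) N0.N2=(alive,v2) | N1.N0=(dead,v1) N1.N1=(alive,v0) N1.N2=(alive,v2)

Answer: N0=dead,1 N1=alive,0 N2=alive,2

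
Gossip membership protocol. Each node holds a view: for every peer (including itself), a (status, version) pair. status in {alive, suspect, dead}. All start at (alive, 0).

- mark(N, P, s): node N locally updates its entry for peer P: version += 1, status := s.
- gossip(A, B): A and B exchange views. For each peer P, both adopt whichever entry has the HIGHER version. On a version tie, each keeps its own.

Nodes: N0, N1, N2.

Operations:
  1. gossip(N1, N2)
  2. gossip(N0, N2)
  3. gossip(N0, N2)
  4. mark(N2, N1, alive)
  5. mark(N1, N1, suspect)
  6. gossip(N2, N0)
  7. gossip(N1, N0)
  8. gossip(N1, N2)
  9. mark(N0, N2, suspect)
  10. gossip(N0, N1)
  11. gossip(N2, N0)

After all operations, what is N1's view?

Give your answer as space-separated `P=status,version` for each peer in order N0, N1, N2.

Op 1: gossip N1<->N2 -> N1.N0=(alive,v0) N1.N1=(alive,v0) N1.N2=(alive,v0) | N2.N0=(alive,v0) N2.N1=(alive,v0) N2.N2=(alive,v0)
Op 2: gossip N0<->N2 -> N0.N0=(alive,v0) N0.N1=(alive,v0) N0.N2=(alive,v0) | N2.N0=(alive,v0) N2.N1=(alive,v0) N2.N2=(alive,v0)
Op 3: gossip N0<->N2 -> N0.N0=(alive,v0) N0.N1=(alive,v0) N0.N2=(alive,v0) | N2.N0=(alive,v0) N2.N1=(alive,v0) N2.N2=(alive,v0)
Op 4: N2 marks N1=alive -> (alive,v1)
Op 5: N1 marks N1=suspect -> (suspect,v1)
Op 6: gossip N2<->N0 -> N2.N0=(alive,v0) N2.N1=(alive,v1) N2.N2=(alive,v0) | N0.N0=(alive,v0) N0.N1=(alive,v1) N0.N2=(alive,v0)
Op 7: gossip N1<->N0 -> N1.N0=(alive,v0) N1.N1=(suspect,v1) N1.N2=(alive,v0) | N0.N0=(alive,v0) N0.N1=(alive,v1) N0.N2=(alive,v0)
Op 8: gossip N1<->N2 -> N1.N0=(alive,v0) N1.N1=(suspect,v1) N1.N2=(alive,v0) | N2.N0=(alive,v0) N2.N1=(alive,v1) N2.N2=(alive,v0)
Op 9: N0 marks N2=suspect -> (suspect,v1)
Op 10: gossip N0<->N1 -> N0.N0=(alive,v0) N0.N1=(alive,v1) N0.N2=(suspect,v1) | N1.N0=(alive,v0) N1.N1=(suspect,v1) N1.N2=(suspect,v1)
Op 11: gossip N2<->N0 -> N2.N0=(alive,v0) N2.N1=(alive,v1) N2.N2=(suspect,v1) | N0.N0=(alive,v0) N0.N1=(alive,v1) N0.N2=(suspect,v1)

Answer: N0=alive,0 N1=suspect,1 N2=suspect,1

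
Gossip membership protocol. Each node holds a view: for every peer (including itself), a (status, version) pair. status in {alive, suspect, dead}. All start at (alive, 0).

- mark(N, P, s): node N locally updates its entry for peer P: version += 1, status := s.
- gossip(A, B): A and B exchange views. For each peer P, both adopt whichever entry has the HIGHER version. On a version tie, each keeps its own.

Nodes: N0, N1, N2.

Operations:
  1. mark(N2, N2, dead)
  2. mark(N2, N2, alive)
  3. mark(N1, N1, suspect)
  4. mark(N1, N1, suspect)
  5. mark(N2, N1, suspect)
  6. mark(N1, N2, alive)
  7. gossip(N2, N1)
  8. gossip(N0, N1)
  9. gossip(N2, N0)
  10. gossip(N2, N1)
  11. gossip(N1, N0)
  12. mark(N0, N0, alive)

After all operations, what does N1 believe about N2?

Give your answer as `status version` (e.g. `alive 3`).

Answer: alive 2

Derivation:
Op 1: N2 marks N2=dead -> (dead,v1)
Op 2: N2 marks N2=alive -> (alive,v2)
Op 3: N1 marks N1=suspect -> (suspect,v1)
Op 4: N1 marks N1=suspect -> (suspect,v2)
Op 5: N2 marks N1=suspect -> (suspect,v1)
Op 6: N1 marks N2=alive -> (alive,v1)
Op 7: gossip N2<->N1 -> N2.N0=(alive,v0) N2.N1=(suspect,v2) N2.N2=(alive,v2) | N1.N0=(alive,v0) N1.N1=(suspect,v2) N1.N2=(alive,v2)
Op 8: gossip N0<->N1 -> N0.N0=(alive,v0) N0.N1=(suspect,v2) N0.N2=(alive,v2) | N1.N0=(alive,v0) N1.N1=(suspect,v2) N1.N2=(alive,v2)
Op 9: gossip N2<->N0 -> N2.N0=(alive,v0) N2.N1=(suspect,v2) N2.N2=(alive,v2) | N0.N0=(alive,v0) N0.N1=(suspect,v2) N0.N2=(alive,v2)
Op 10: gossip N2<->N1 -> N2.N0=(alive,v0) N2.N1=(suspect,v2) N2.N2=(alive,v2) | N1.N0=(alive,v0) N1.N1=(suspect,v2) N1.N2=(alive,v2)
Op 11: gossip N1<->N0 -> N1.N0=(alive,v0) N1.N1=(suspect,v2) N1.N2=(alive,v2) | N0.N0=(alive,v0) N0.N1=(suspect,v2) N0.N2=(alive,v2)
Op 12: N0 marks N0=alive -> (alive,v1)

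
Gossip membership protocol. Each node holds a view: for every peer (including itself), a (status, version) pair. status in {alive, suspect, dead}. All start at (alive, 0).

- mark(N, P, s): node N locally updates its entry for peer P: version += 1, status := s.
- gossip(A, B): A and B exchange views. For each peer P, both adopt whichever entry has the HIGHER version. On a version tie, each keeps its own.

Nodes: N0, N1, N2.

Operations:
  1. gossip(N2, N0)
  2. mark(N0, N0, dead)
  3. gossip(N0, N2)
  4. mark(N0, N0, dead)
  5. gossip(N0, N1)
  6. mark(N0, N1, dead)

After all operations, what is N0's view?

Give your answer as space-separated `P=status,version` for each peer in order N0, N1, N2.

Answer: N0=dead,2 N1=dead,1 N2=alive,0

Derivation:
Op 1: gossip N2<->N0 -> N2.N0=(alive,v0) N2.N1=(alive,v0) N2.N2=(alive,v0) | N0.N0=(alive,v0) N0.N1=(alive,v0) N0.N2=(alive,v0)
Op 2: N0 marks N0=dead -> (dead,v1)
Op 3: gossip N0<->N2 -> N0.N0=(dead,v1) N0.N1=(alive,v0) N0.N2=(alive,v0) | N2.N0=(dead,v1) N2.N1=(alive,v0) N2.N2=(alive,v0)
Op 4: N0 marks N0=dead -> (dead,v2)
Op 5: gossip N0<->N1 -> N0.N0=(dead,v2) N0.N1=(alive,v0) N0.N2=(alive,v0) | N1.N0=(dead,v2) N1.N1=(alive,v0) N1.N2=(alive,v0)
Op 6: N0 marks N1=dead -> (dead,v1)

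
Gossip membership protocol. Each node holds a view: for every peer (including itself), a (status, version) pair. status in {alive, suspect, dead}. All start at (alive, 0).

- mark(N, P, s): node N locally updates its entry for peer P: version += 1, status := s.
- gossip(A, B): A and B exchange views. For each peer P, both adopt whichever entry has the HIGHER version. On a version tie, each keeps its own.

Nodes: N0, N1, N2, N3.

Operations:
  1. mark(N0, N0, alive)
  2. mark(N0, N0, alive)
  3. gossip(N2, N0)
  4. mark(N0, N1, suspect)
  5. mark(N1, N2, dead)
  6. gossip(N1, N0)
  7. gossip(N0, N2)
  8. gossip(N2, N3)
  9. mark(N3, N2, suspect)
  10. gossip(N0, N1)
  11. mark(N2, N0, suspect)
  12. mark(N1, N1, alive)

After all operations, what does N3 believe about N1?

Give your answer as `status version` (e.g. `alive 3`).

Answer: suspect 1

Derivation:
Op 1: N0 marks N0=alive -> (alive,v1)
Op 2: N0 marks N0=alive -> (alive,v2)
Op 3: gossip N2<->N0 -> N2.N0=(alive,v2) N2.N1=(alive,v0) N2.N2=(alive,v0) N2.N3=(alive,v0) | N0.N0=(alive,v2) N0.N1=(alive,v0) N0.N2=(alive,v0) N0.N3=(alive,v0)
Op 4: N0 marks N1=suspect -> (suspect,v1)
Op 5: N1 marks N2=dead -> (dead,v1)
Op 6: gossip N1<->N0 -> N1.N0=(alive,v2) N1.N1=(suspect,v1) N1.N2=(dead,v1) N1.N3=(alive,v0) | N0.N0=(alive,v2) N0.N1=(suspect,v1) N0.N2=(dead,v1) N0.N3=(alive,v0)
Op 7: gossip N0<->N2 -> N0.N0=(alive,v2) N0.N1=(suspect,v1) N0.N2=(dead,v1) N0.N3=(alive,v0) | N2.N0=(alive,v2) N2.N1=(suspect,v1) N2.N2=(dead,v1) N2.N3=(alive,v0)
Op 8: gossip N2<->N3 -> N2.N0=(alive,v2) N2.N1=(suspect,v1) N2.N2=(dead,v1) N2.N3=(alive,v0) | N3.N0=(alive,v2) N3.N1=(suspect,v1) N3.N2=(dead,v1) N3.N3=(alive,v0)
Op 9: N3 marks N2=suspect -> (suspect,v2)
Op 10: gossip N0<->N1 -> N0.N0=(alive,v2) N0.N1=(suspect,v1) N0.N2=(dead,v1) N0.N3=(alive,v0) | N1.N0=(alive,v2) N1.N1=(suspect,v1) N1.N2=(dead,v1) N1.N3=(alive,v0)
Op 11: N2 marks N0=suspect -> (suspect,v3)
Op 12: N1 marks N1=alive -> (alive,v2)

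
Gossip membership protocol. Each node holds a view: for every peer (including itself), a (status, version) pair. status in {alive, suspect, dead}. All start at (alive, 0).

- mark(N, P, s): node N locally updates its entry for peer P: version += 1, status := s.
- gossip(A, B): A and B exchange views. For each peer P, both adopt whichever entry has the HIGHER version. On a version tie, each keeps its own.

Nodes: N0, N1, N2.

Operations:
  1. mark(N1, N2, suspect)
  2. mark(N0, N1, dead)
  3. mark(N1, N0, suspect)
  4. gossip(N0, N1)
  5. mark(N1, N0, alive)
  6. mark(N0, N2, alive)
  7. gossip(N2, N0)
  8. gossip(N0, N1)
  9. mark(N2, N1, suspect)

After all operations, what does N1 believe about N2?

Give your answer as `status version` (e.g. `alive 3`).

Op 1: N1 marks N2=suspect -> (suspect,v1)
Op 2: N0 marks N1=dead -> (dead,v1)
Op 3: N1 marks N0=suspect -> (suspect,v1)
Op 4: gossip N0<->N1 -> N0.N0=(suspect,v1) N0.N1=(dead,v1) N0.N2=(suspect,v1) | N1.N0=(suspect,v1) N1.N1=(dead,v1) N1.N2=(suspect,v1)
Op 5: N1 marks N0=alive -> (alive,v2)
Op 6: N0 marks N2=alive -> (alive,v2)
Op 7: gossip N2<->N0 -> N2.N0=(suspect,v1) N2.N1=(dead,v1) N2.N2=(alive,v2) | N0.N0=(suspect,v1) N0.N1=(dead,v1) N0.N2=(alive,v2)
Op 8: gossip N0<->N1 -> N0.N0=(alive,v2) N0.N1=(dead,v1) N0.N2=(alive,v2) | N1.N0=(alive,v2) N1.N1=(dead,v1) N1.N2=(alive,v2)
Op 9: N2 marks N1=suspect -> (suspect,v2)

Answer: alive 2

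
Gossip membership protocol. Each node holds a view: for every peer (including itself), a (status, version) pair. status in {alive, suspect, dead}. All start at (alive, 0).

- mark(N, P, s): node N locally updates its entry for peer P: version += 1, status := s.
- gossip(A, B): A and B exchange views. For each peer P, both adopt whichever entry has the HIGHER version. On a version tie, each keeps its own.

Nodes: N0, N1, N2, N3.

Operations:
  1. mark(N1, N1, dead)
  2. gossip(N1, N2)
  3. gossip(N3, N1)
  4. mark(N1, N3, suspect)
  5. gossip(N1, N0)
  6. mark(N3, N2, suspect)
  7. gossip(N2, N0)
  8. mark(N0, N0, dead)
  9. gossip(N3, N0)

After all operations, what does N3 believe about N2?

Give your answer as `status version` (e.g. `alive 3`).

Answer: suspect 1

Derivation:
Op 1: N1 marks N1=dead -> (dead,v1)
Op 2: gossip N1<->N2 -> N1.N0=(alive,v0) N1.N1=(dead,v1) N1.N2=(alive,v0) N1.N3=(alive,v0) | N2.N0=(alive,v0) N2.N1=(dead,v1) N2.N2=(alive,v0) N2.N3=(alive,v0)
Op 3: gossip N3<->N1 -> N3.N0=(alive,v0) N3.N1=(dead,v1) N3.N2=(alive,v0) N3.N3=(alive,v0) | N1.N0=(alive,v0) N1.N1=(dead,v1) N1.N2=(alive,v0) N1.N3=(alive,v0)
Op 4: N1 marks N3=suspect -> (suspect,v1)
Op 5: gossip N1<->N0 -> N1.N0=(alive,v0) N1.N1=(dead,v1) N1.N2=(alive,v0) N1.N3=(suspect,v1) | N0.N0=(alive,v0) N0.N1=(dead,v1) N0.N2=(alive,v0) N0.N3=(suspect,v1)
Op 6: N3 marks N2=suspect -> (suspect,v1)
Op 7: gossip N2<->N0 -> N2.N0=(alive,v0) N2.N1=(dead,v1) N2.N2=(alive,v0) N2.N3=(suspect,v1) | N0.N0=(alive,v0) N0.N1=(dead,v1) N0.N2=(alive,v0) N0.N3=(suspect,v1)
Op 8: N0 marks N0=dead -> (dead,v1)
Op 9: gossip N3<->N0 -> N3.N0=(dead,v1) N3.N1=(dead,v1) N3.N2=(suspect,v1) N3.N3=(suspect,v1) | N0.N0=(dead,v1) N0.N1=(dead,v1) N0.N2=(suspect,v1) N0.N3=(suspect,v1)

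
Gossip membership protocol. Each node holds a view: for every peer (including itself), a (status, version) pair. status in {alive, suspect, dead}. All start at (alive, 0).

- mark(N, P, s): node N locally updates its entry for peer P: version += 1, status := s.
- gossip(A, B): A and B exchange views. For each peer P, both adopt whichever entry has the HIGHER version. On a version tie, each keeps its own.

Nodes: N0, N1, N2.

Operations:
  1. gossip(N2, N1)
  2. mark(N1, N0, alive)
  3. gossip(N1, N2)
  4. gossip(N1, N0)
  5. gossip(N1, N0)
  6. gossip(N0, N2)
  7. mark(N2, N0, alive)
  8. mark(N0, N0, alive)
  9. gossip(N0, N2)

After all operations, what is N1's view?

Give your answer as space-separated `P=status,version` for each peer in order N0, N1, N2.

Op 1: gossip N2<->N1 -> N2.N0=(alive,v0) N2.N1=(alive,v0) N2.N2=(alive,v0) | N1.N0=(alive,v0) N1.N1=(alive,v0) N1.N2=(alive,v0)
Op 2: N1 marks N0=alive -> (alive,v1)
Op 3: gossip N1<->N2 -> N1.N0=(alive,v1) N1.N1=(alive,v0) N1.N2=(alive,v0) | N2.N0=(alive,v1) N2.N1=(alive,v0) N2.N2=(alive,v0)
Op 4: gossip N1<->N0 -> N1.N0=(alive,v1) N1.N1=(alive,v0) N1.N2=(alive,v0) | N0.N0=(alive,v1) N0.N1=(alive,v0) N0.N2=(alive,v0)
Op 5: gossip N1<->N0 -> N1.N0=(alive,v1) N1.N1=(alive,v0) N1.N2=(alive,v0) | N0.N0=(alive,v1) N0.N1=(alive,v0) N0.N2=(alive,v0)
Op 6: gossip N0<->N2 -> N0.N0=(alive,v1) N0.N1=(alive,v0) N0.N2=(alive,v0) | N2.N0=(alive,v1) N2.N1=(alive,v0) N2.N2=(alive,v0)
Op 7: N2 marks N0=alive -> (alive,v2)
Op 8: N0 marks N0=alive -> (alive,v2)
Op 9: gossip N0<->N2 -> N0.N0=(alive,v2) N0.N1=(alive,v0) N0.N2=(alive,v0) | N2.N0=(alive,v2) N2.N1=(alive,v0) N2.N2=(alive,v0)

Answer: N0=alive,1 N1=alive,0 N2=alive,0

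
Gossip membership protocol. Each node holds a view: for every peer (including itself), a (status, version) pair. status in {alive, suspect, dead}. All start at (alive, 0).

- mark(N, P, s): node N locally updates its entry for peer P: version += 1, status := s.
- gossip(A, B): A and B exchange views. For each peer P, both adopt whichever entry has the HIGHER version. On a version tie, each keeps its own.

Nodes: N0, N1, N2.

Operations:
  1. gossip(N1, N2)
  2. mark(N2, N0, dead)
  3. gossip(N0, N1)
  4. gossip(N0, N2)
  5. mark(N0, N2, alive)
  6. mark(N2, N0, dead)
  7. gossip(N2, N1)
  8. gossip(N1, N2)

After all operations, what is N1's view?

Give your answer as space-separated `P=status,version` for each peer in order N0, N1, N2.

Op 1: gossip N1<->N2 -> N1.N0=(alive,v0) N1.N1=(alive,v0) N1.N2=(alive,v0) | N2.N0=(alive,v0) N2.N1=(alive,v0) N2.N2=(alive,v0)
Op 2: N2 marks N0=dead -> (dead,v1)
Op 3: gossip N0<->N1 -> N0.N0=(alive,v0) N0.N1=(alive,v0) N0.N2=(alive,v0) | N1.N0=(alive,v0) N1.N1=(alive,v0) N1.N2=(alive,v0)
Op 4: gossip N0<->N2 -> N0.N0=(dead,v1) N0.N1=(alive,v0) N0.N2=(alive,v0) | N2.N0=(dead,v1) N2.N1=(alive,v0) N2.N2=(alive,v0)
Op 5: N0 marks N2=alive -> (alive,v1)
Op 6: N2 marks N0=dead -> (dead,v2)
Op 7: gossip N2<->N1 -> N2.N0=(dead,v2) N2.N1=(alive,v0) N2.N2=(alive,v0) | N1.N0=(dead,v2) N1.N1=(alive,v0) N1.N2=(alive,v0)
Op 8: gossip N1<->N2 -> N1.N0=(dead,v2) N1.N1=(alive,v0) N1.N2=(alive,v0) | N2.N0=(dead,v2) N2.N1=(alive,v0) N2.N2=(alive,v0)

Answer: N0=dead,2 N1=alive,0 N2=alive,0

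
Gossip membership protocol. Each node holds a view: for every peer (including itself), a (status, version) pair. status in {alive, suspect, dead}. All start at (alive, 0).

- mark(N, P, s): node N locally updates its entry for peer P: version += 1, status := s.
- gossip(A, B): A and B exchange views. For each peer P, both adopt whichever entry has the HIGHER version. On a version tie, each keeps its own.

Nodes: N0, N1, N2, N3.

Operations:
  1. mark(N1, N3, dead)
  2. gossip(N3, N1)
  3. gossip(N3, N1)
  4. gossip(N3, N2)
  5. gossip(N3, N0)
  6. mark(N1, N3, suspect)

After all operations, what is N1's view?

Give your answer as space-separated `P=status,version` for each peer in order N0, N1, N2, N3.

Op 1: N1 marks N3=dead -> (dead,v1)
Op 2: gossip N3<->N1 -> N3.N0=(alive,v0) N3.N1=(alive,v0) N3.N2=(alive,v0) N3.N3=(dead,v1) | N1.N0=(alive,v0) N1.N1=(alive,v0) N1.N2=(alive,v0) N1.N3=(dead,v1)
Op 3: gossip N3<->N1 -> N3.N0=(alive,v0) N3.N1=(alive,v0) N3.N2=(alive,v0) N3.N3=(dead,v1) | N1.N0=(alive,v0) N1.N1=(alive,v0) N1.N2=(alive,v0) N1.N3=(dead,v1)
Op 4: gossip N3<->N2 -> N3.N0=(alive,v0) N3.N1=(alive,v0) N3.N2=(alive,v0) N3.N3=(dead,v1) | N2.N0=(alive,v0) N2.N1=(alive,v0) N2.N2=(alive,v0) N2.N3=(dead,v1)
Op 5: gossip N3<->N0 -> N3.N0=(alive,v0) N3.N1=(alive,v0) N3.N2=(alive,v0) N3.N3=(dead,v1) | N0.N0=(alive,v0) N0.N1=(alive,v0) N0.N2=(alive,v0) N0.N3=(dead,v1)
Op 6: N1 marks N3=suspect -> (suspect,v2)

Answer: N0=alive,0 N1=alive,0 N2=alive,0 N3=suspect,2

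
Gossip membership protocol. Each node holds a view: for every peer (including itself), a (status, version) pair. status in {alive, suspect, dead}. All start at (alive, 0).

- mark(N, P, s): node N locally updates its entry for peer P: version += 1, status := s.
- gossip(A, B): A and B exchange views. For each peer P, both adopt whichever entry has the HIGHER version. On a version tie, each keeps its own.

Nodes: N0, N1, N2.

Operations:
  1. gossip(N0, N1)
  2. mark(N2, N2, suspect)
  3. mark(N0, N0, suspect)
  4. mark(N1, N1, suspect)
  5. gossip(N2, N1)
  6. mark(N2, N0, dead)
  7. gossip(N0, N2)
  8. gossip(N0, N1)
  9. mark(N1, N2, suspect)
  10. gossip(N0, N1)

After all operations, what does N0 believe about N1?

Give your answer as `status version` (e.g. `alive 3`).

Op 1: gossip N0<->N1 -> N0.N0=(alive,v0) N0.N1=(alive,v0) N0.N2=(alive,v0) | N1.N0=(alive,v0) N1.N1=(alive,v0) N1.N2=(alive,v0)
Op 2: N2 marks N2=suspect -> (suspect,v1)
Op 3: N0 marks N0=suspect -> (suspect,v1)
Op 4: N1 marks N1=suspect -> (suspect,v1)
Op 5: gossip N2<->N1 -> N2.N0=(alive,v0) N2.N1=(suspect,v1) N2.N2=(suspect,v1) | N1.N0=(alive,v0) N1.N1=(suspect,v1) N1.N2=(suspect,v1)
Op 6: N2 marks N0=dead -> (dead,v1)
Op 7: gossip N0<->N2 -> N0.N0=(suspect,v1) N0.N1=(suspect,v1) N0.N2=(suspect,v1) | N2.N0=(dead,v1) N2.N1=(suspect,v1) N2.N2=(suspect,v1)
Op 8: gossip N0<->N1 -> N0.N0=(suspect,v1) N0.N1=(suspect,v1) N0.N2=(suspect,v1) | N1.N0=(suspect,v1) N1.N1=(suspect,v1) N1.N2=(suspect,v1)
Op 9: N1 marks N2=suspect -> (suspect,v2)
Op 10: gossip N0<->N1 -> N0.N0=(suspect,v1) N0.N1=(suspect,v1) N0.N2=(suspect,v2) | N1.N0=(suspect,v1) N1.N1=(suspect,v1) N1.N2=(suspect,v2)

Answer: suspect 1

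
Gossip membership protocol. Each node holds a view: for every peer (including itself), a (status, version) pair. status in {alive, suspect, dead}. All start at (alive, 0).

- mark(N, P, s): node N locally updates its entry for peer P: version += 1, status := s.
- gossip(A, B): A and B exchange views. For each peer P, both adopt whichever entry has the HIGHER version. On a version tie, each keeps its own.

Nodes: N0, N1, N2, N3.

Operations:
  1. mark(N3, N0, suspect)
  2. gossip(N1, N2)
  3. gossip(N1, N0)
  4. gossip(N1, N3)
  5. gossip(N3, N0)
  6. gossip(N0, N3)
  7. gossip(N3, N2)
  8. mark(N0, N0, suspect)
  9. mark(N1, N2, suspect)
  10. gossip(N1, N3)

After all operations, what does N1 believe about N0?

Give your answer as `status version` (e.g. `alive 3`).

Op 1: N3 marks N0=suspect -> (suspect,v1)
Op 2: gossip N1<->N2 -> N1.N0=(alive,v0) N1.N1=(alive,v0) N1.N2=(alive,v0) N1.N3=(alive,v0) | N2.N0=(alive,v0) N2.N1=(alive,v0) N2.N2=(alive,v0) N2.N3=(alive,v0)
Op 3: gossip N1<->N0 -> N1.N0=(alive,v0) N1.N1=(alive,v0) N1.N2=(alive,v0) N1.N3=(alive,v0) | N0.N0=(alive,v0) N0.N1=(alive,v0) N0.N2=(alive,v0) N0.N3=(alive,v0)
Op 4: gossip N1<->N3 -> N1.N0=(suspect,v1) N1.N1=(alive,v0) N1.N2=(alive,v0) N1.N3=(alive,v0) | N3.N0=(suspect,v1) N3.N1=(alive,v0) N3.N2=(alive,v0) N3.N3=(alive,v0)
Op 5: gossip N3<->N0 -> N3.N0=(suspect,v1) N3.N1=(alive,v0) N3.N2=(alive,v0) N3.N3=(alive,v0) | N0.N0=(suspect,v1) N0.N1=(alive,v0) N0.N2=(alive,v0) N0.N3=(alive,v0)
Op 6: gossip N0<->N3 -> N0.N0=(suspect,v1) N0.N1=(alive,v0) N0.N2=(alive,v0) N0.N3=(alive,v0) | N3.N0=(suspect,v1) N3.N1=(alive,v0) N3.N2=(alive,v0) N3.N3=(alive,v0)
Op 7: gossip N3<->N2 -> N3.N0=(suspect,v1) N3.N1=(alive,v0) N3.N2=(alive,v0) N3.N3=(alive,v0) | N2.N0=(suspect,v1) N2.N1=(alive,v0) N2.N2=(alive,v0) N2.N3=(alive,v0)
Op 8: N0 marks N0=suspect -> (suspect,v2)
Op 9: N1 marks N2=suspect -> (suspect,v1)
Op 10: gossip N1<->N3 -> N1.N0=(suspect,v1) N1.N1=(alive,v0) N1.N2=(suspect,v1) N1.N3=(alive,v0) | N3.N0=(suspect,v1) N3.N1=(alive,v0) N3.N2=(suspect,v1) N3.N3=(alive,v0)

Answer: suspect 1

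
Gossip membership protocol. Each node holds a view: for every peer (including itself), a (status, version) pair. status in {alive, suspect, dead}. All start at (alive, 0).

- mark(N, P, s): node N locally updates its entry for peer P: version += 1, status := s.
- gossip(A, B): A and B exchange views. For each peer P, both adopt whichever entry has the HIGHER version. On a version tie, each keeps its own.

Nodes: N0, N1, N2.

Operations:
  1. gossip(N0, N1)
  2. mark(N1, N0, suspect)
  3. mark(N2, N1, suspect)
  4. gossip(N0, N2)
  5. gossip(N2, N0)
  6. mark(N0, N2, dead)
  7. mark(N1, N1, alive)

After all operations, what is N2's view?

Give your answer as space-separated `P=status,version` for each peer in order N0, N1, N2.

Op 1: gossip N0<->N1 -> N0.N0=(alive,v0) N0.N1=(alive,v0) N0.N2=(alive,v0) | N1.N0=(alive,v0) N1.N1=(alive,v0) N1.N2=(alive,v0)
Op 2: N1 marks N0=suspect -> (suspect,v1)
Op 3: N2 marks N1=suspect -> (suspect,v1)
Op 4: gossip N0<->N2 -> N0.N0=(alive,v0) N0.N1=(suspect,v1) N0.N2=(alive,v0) | N2.N0=(alive,v0) N2.N1=(suspect,v1) N2.N2=(alive,v0)
Op 5: gossip N2<->N0 -> N2.N0=(alive,v0) N2.N1=(suspect,v1) N2.N2=(alive,v0) | N0.N0=(alive,v0) N0.N1=(suspect,v1) N0.N2=(alive,v0)
Op 6: N0 marks N2=dead -> (dead,v1)
Op 7: N1 marks N1=alive -> (alive,v1)

Answer: N0=alive,0 N1=suspect,1 N2=alive,0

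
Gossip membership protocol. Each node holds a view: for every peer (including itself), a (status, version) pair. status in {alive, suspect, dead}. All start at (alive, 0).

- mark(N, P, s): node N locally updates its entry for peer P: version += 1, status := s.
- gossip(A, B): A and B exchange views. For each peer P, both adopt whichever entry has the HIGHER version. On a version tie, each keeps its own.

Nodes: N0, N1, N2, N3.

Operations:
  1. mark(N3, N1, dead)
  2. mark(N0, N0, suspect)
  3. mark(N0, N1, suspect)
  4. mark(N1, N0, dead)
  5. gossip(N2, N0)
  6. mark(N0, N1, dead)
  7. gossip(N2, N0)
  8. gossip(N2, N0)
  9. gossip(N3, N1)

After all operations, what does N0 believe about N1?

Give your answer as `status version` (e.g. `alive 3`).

Answer: dead 2

Derivation:
Op 1: N3 marks N1=dead -> (dead,v1)
Op 2: N0 marks N0=suspect -> (suspect,v1)
Op 3: N0 marks N1=suspect -> (suspect,v1)
Op 4: N1 marks N0=dead -> (dead,v1)
Op 5: gossip N2<->N0 -> N2.N0=(suspect,v1) N2.N1=(suspect,v1) N2.N2=(alive,v0) N2.N3=(alive,v0) | N0.N0=(suspect,v1) N0.N1=(suspect,v1) N0.N2=(alive,v0) N0.N3=(alive,v0)
Op 6: N0 marks N1=dead -> (dead,v2)
Op 7: gossip N2<->N0 -> N2.N0=(suspect,v1) N2.N1=(dead,v2) N2.N2=(alive,v0) N2.N3=(alive,v0) | N0.N0=(suspect,v1) N0.N1=(dead,v2) N0.N2=(alive,v0) N0.N3=(alive,v0)
Op 8: gossip N2<->N0 -> N2.N0=(suspect,v1) N2.N1=(dead,v2) N2.N2=(alive,v0) N2.N3=(alive,v0) | N0.N0=(suspect,v1) N0.N1=(dead,v2) N0.N2=(alive,v0) N0.N3=(alive,v0)
Op 9: gossip N3<->N1 -> N3.N0=(dead,v1) N3.N1=(dead,v1) N3.N2=(alive,v0) N3.N3=(alive,v0) | N1.N0=(dead,v1) N1.N1=(dead,v1) N1.N2=(alive,v0) N1.N3=(alive,v0)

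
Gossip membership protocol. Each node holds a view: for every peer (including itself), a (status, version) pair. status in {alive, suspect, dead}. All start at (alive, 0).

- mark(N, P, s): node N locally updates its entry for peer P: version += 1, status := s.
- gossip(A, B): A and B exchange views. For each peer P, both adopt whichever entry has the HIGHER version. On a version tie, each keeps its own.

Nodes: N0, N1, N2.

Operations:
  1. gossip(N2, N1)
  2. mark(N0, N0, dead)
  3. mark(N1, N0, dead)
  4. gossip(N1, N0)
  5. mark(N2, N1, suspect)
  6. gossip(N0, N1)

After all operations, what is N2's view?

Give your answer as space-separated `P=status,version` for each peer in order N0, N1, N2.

Op 1: gossip N2<->N1 -> N2.N0=(alive,v0) N2.N1=(alive,v0) N2.N2=(alive,v0) | N1.N0=(alive,v0) N1.N1=(alive,v0) N1.N2=(alive,v0)
Op 2: N0 marks N0=dead -> (dead,v1)
Op 3: N1 marks N0=dead -> (dead,v1)
Op 4: gossip N1<->N0 -> N1.N0=(dead,v1) N1.N1=(alive,v0) N1.N2=(alive,v0) | N0.N0=(dead,v1) N0.N1=(alive,v0) N0.N2=(alive,v0)
Op 5: N2 marks N1=suspect -> (suspect,v1)
Op 6: gossip N0<->N1 -> N0.N0=(dead,v1) N0.N1=(alive,v0) N0.N2=(alive,v0) | N1.N0=(dead,v1) N1.N1=(alive,v0) N1.N2=(alive,v0)

Answer: N0=alive,0 N1=suspect,1 N2=alive,0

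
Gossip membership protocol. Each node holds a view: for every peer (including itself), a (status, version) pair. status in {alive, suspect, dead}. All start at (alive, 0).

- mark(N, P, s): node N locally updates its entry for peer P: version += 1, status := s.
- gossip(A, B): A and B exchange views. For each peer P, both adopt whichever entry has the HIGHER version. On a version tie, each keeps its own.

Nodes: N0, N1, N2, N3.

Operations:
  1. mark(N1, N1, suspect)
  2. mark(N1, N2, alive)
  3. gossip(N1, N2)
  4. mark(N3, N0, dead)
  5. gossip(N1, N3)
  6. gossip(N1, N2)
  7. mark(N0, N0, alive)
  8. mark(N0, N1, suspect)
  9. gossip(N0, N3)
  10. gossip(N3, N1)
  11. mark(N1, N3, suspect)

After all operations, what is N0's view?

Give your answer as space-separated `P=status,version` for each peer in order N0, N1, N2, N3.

Op 1: N1 marks N1=suspect -> (suspect,v1)
Op 2: N1 marks N2=alive -> (alive,v1)
Op 3: gossip N1<->N2 -> N1.N0=(alive,v0) N1.N1=(suspect,v1) N1.N2=(alive,v1) N1.N3=(alive,v0) | N2.N0=(alive,v0) N2.N1=(suspect,v1) N2.N2=(alive,v1) N2.N3=(alive,v0)
Op 4: N3 marks N0=dead -> (dead,v1)
Op 5: gossip N1<->N3 -> N1.N0=(dead,v1) N1.N1=(suspect,v1) N1.N2=(alive,v1) N1.N3=(alive,v0) | N3.N0=(dead,v1) N3.N1=(suspect,v1) N3.N2=(alive,v1) N3.N3=(alive,v0)
Op 6: gossip N1<->N2 -> N1.N0=(dead,v1) N1.N1=(suspect,v1) N1.N2=(alive,v1) N1.N3=(alive,v0) | N2.N0=(dead,v1) N2.N1=(suspect,v1) N2.N2=(alive,v1) N2.N3=(alive,v0)
Op 7: N0 marks N0=alive -> (alive,v1)
Op 8: N0 marks N1=suspect -> (suspect,v1)
Op 9: gossip N0<->N3 -> N0.N0=(alive,v1) N0.N1=(suspect,v1) N0.N2=(alive,v1) N0.N3=(alive,v0) | N3.N0=(dead,v1) N3.N1=(suspect,v1) N3.N2=(alive,v1) N3.N3=(alive,v0)
Op 10: gossip N3<->N1 -> N3.N0=(dead,v1) N3.N1=(suspect,v1) N3.N2=(alive,v1) N3.N3=(alive,v0) | N1.N0=(dead,v1) N1.N1=(suspect,v1) N1.N2=(alive,v1) N1.N3=(alive,v0)
Op 11: N1 marks N3=suspect -> (suspect,v1)

Answer: N0=alive,1 N1=suspect,1 N2=alive,1 N3=alive,0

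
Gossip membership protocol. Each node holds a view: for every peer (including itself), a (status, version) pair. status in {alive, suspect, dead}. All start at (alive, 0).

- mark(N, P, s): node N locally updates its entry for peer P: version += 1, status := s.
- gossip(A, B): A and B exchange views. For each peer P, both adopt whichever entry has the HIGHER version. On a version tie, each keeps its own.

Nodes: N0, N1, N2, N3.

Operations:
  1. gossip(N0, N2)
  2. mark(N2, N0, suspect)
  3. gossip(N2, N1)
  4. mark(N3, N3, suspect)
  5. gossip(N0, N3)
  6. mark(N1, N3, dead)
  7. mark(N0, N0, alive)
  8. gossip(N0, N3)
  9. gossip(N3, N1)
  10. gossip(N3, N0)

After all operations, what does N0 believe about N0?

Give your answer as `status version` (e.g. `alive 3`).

Answer: alive 1

Derivation:
Op 1: gossip N0<->N2 -> N0.N0=(alive,v0) N0.N1=(alive,v0) N0.N2=(alive,v0) N0.N3=(alive,v0) | N2.N0=(alive,v0) N2.N1=(alive,v0) N2.N2=(alive,v0) N2.N3=(alive,v0)
Op 2: N2 marks N0=suspect -> (suspect,v1)
Op 3: gossip N2<->N1 -> N2.N0=(suspect,v1) N2.N1=(alive,v0) N2.N2=(alive,v0) N2.N3=(alive,v0) | N1.N0=(suspect,v1) N1.N1=(alive,v0) N1.N2=(alive,v0) N1.N3=(alive,v0)
Op 4: N3 marks N3=suspect -> (suspect,v1)
Op 5: gossip N0<->N3 -> N0.N0=(alive,v0) N0.N1=(alive,v0) N0.N2=(alive,v0) N0.N3=(suspect,v1) | N3.N0=(alive,v0) N3.N1=(alive,v0) N3.N2=(alive,v0) N3.N3=(suspect,v1)
Op 6: N1 marks N3=dead -> (dead,v1)
Op 7: N0 marks N0=alive -> (alive,v1)
Op 8: gossip N0<->N3 -> N0.N0=(alive,v1) N0.N1=(alive,v0) N0.N2=(alive,v0) N0.N3=(suspect,v1) | N3.N0=(alive,v1) N3.N1=(alive,v0) N3.N2=(alive,v0) N3.N3=(suspect,v1)
Op 9: gossip N3<->N1 -> N3.N0=(alive,v1) N3.N1=(alive,v0) N3.N2=(alive,v0) N3.N3=(suspect,v1) | N1.N0=(suspect,v1) N1.N1=(alive,v0) N1.N2=(alive,v0) N1.N3=(dead,v1)
Op 10: gossip N3<->N0 -> N3.N0=(alive,v1) N3.N1=(alive,v0) N3.N2=(alive,v0) N3.N3=(suspect,v1) | N0.N0=(alive,v1) N0.N1=(alive,v0) N0.N2=(alive,v0) N0.N3=(suspect,v1)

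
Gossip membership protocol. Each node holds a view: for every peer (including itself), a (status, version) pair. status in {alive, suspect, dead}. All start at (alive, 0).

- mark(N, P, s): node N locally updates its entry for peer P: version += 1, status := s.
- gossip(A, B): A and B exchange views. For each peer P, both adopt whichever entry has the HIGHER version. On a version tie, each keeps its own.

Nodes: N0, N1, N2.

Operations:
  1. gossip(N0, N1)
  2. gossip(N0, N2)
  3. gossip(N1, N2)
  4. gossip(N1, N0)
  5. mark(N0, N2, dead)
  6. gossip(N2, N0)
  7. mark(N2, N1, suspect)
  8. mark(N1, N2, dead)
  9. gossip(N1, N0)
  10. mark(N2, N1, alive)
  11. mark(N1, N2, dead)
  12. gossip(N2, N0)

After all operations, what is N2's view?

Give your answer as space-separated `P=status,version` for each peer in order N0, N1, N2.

Answer: N0=alive,0 N1=alive,2 N2=dead,1

Derivation:
Op 1: gossip N0<->N1 -> N0.N0=(alive,v0) N0.N1=(alive,v0) N0.N2=(alive,v0) | N1.N0=(alive,v0) N1.N1=(alive,v0) N1.N2=(alive,v0)
Op 2: gossip N0<->N2 -> N0.N0=(alive,v0) N0.N1=(alive,v0) N0.N2=(alive,v0) | N2.N0=(alive,v0) N2.N1=(alive,v0) N2.N2=(alive,v0)
Op 3: gossip N1<->N2 -> N1.N0=(alive,v0) N1.N1=(alive,v0) N1.N2=(alive,v0) | N2.N0=(alive,v0) N2.N1=(alive,v0) N2.N2=(alive,v0)
Op 4: gossip N1<->N0 -> N1.N0=(alive,v0) N1.N1=(alive,v0) N1.N2=(alive,v0) | N0.N0=(alive,v0) N0.N1=(alive,v0) N0.N2=(alive,v0)
Op 5: N0 marks N2=dead -> (dead,v1)
Op 6: gossip N2<->N0 -> N2.N0=(alive,v0) N2.N1=(alive,v0) N2.N2=(dead,v1) | N0.N0=(alive,v0) N0.N1=(alive,v0) N0.N2=(dead,v1)
Op 7: N2 marks N1=suspect -> (suspect,v1)
Op 8: N1 marks N2=dead -> (dead,v1)
Op 9: gossip N1<->N0 -> N1.N0=(alive,v0) N1.N1=(alive,v0) N1.N2=(dead,v1) | N0.N0=(alive,v0) N0.N1=(alive,v0) N0.N2=(dead,v1)
Op 10: N2 marks N1=alive -> (alive,v2)
Op 11: N1 marks N2=dead -> (dead,v2)
Op 12: gossip N2<->N0 -> N2.N0=(alive,v0) N2.N1=(alive,v2) N2.N2=(dead,v1) | N0.N0=(alive,v0) N0.N1=(alive,v2) N0.N2=(dead,v1)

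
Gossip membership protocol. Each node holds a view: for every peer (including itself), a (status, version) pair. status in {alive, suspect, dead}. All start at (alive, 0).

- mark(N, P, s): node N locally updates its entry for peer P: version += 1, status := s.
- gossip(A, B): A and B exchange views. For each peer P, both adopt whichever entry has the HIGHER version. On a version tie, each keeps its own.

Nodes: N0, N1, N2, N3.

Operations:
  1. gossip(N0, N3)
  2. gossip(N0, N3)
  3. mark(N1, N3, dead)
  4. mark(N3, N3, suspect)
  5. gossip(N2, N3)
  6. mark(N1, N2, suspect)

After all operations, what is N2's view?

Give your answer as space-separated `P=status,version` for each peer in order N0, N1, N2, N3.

Op 1: gossip N0<->N3 -> N0.N0=(alive,v0) N0.N1=(alive,v0) N0.N2=(alive,v0) N0.N3=(alive,v0) | N3.N0=(alive,v0) N3.N1=(alive,v0) N3.N2=(alive,v0) N3.N3=(alive,v0)
Op 2: gossip N0<->N3 -> N0.N0=(alive,v0) N0.N1=(alive,v0) N0.N2=(alive,v0) N0.N3=(alive,v0) | N3.N0=(alive,v0) N3.N1=(alive,v0) N3.N2=(alive,v0) N3.N3=(alive,v0)
Op 3: N1 marks N3=dead -> (dead,v1)
Op 4: N3 marks N3=suspect -> (suspect,v1)
Op 5: gossip N2<->N3 -> N2.N0=(alive,v0) N2.N1=(alive,v0) N2.N2=(alive,v0) N2.N3=(suspect,v1) | N3.N0=(alive,v0) N3.N1=(alive,v0) N3.N2=(alive,v0) N3.N3=(suspect,v1)
Op 6: N1 marks N2=suspect -> (suspect,v1)

Answer: N0=alive,0 N1=alive,0 N2=alive,0 N3=suspect,1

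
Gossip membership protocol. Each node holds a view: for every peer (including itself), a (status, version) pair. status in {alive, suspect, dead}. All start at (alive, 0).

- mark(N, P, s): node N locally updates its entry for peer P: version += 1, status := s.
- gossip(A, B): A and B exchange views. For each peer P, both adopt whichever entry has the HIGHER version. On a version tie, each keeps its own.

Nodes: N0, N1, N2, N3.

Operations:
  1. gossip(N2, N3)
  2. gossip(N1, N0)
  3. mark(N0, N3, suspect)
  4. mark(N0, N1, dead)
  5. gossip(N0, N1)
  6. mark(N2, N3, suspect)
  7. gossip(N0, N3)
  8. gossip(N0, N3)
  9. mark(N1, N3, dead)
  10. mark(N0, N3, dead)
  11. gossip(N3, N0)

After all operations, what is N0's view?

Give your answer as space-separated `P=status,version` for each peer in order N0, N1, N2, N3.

Op 1: gossip N2<->N3 -> N2.N0=(alive,v0) N2.N1=(alive,v0) N2.N2=(alive,v0) N2.N3=(alive,v0) | N3.N0=(alive,v0) N3.N1=(alive,v0) N3.N2=(alive,v0) N3.N3=(alive,v0)
Op 2: gossip N1<->N0 -> N1.N0=(alive,v0) N1.N1=(alive,v0) N1.N2=(alive,v0) N1.N3=(alive,v0) | N0.N0=(alive,v0) N0.N1=(alive,v0) N0.N2=(alive,v0) N0.N3=(alive,v0)
Op 3: N0 marks N3=suspect -> (suspect,v1)
Op 4: N0 marks N1=dead -> (dead,v1)
Op 5: gossip N0<->N1 -> N0.N0=(alive,v0) N0.N1=(dead,v1) N0.N2=(alive,v0) N0.N3=(suspect,v1) | N1.N0=(alive,v0) N1.N1=(dead,v1) N1.N2=(alive,v0) N1.N3=(suspect,v1)
Op 6: N2 marks N3=suspect -> (suspect,v1)
Op 7: gossip N0<->N3 -> N0.N0=(alive,v0) N0.N1=(dead,v1) N0.N2=(alive,v0) N0.N3=(suspect,v1) | N3.N0=(alive,v0) N3.N1=(dead,v1) N3.N2=(alive,v0) N3.N3=(suspect,v1)
Op 8: gossip N0<->N3 -> N0.N0=(alive,v0) N0.N1=(dead,v1) N0.N2=(alive,v0) N0.N3=(suspect,v1) | N3.N0=(alive,v0) N3.N1=(dead,v1) N3.N2=(alive,v0) N3.N3=(suspect,v1)
Op 9: N1 marks N3=dead -> (dead,v2)
Op 10: N0 marks N3=dead -> (dead,v2)
Op 11: gossip N3<->N0 -> N3.N0=(alive,v0) N3.N1=(dead,v1) N3.N2=(alive,v0) N3.N3=(dead,v2) | N0.N0=(alive,v0) N0.N1=(dead,v1) N0.N2=(alive,v0) N0.N3=(dead,v2)

Answer: N0=alive,0 N1=dead,1 N2=alive,0 N3=dead,2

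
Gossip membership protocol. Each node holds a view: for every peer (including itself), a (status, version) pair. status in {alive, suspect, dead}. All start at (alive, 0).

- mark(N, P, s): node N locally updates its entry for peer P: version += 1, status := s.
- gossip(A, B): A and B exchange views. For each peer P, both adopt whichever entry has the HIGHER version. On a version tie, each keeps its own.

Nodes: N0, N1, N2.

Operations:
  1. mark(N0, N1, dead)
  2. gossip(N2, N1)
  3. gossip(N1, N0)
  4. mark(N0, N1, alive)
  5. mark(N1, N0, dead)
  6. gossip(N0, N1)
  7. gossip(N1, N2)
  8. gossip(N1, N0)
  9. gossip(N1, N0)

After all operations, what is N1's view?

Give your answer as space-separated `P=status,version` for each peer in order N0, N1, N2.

Op 1: N0 marks N1=dead -> (dead,v1)
Op 2: gossip N2<->N1 -> N2.N0=(alive,v0) N2.N1=(alive,v0) N2.N2=(alive,v0) | N1.N0=(alive,v0) N1.N1=(alive,v0) N1.N2=(alive,v0)
Op 3: gossip N1<->N0 -> N1.N0=(alive,v0) N1.N1=(dead,v1) N1.N2=(alive,v0) | N0.N0=(alive,v0) N0.N1=(dead,v1) N0.N2=(alive,v0)
Op 4: N0 marks N1=alive -> (alive,v2)
Op 5: N1 marks N0=dead -> (dead,v1)
Op 6: gossip N0<->N1 -> N0.N0=(dead,v1) N0.N1=(alive,v2) N0.N2=(alive,v0) | N1.N0=(dead,v1) N1.N1=(alive,v2) N1.N2=(alive,v0)
Op 7: gossip N1<->N2 -> N1.N0=(dead,v1) N1.N1=(alive,v2) N1.N2=(alive,v0) | N2.N0=(dead,v1) N2.N1=(alive,v2) N2.N2=(alive,v0)
Op 8: gossip N1<->N0 -> N1.N0=(dead,v1) N1.N1=(alive,v2) N1.N2=(alive,v0) | N0.N0=(dead,v1) N0.N1=(alive,v2) N0.N2=(alive,v0)
Op 9: gossip N1<->N0 -> N1.N0=(dead,v1) N1.N1=(alive,v2) N1.N2=(alive,v0) | N0.N0=(dead,v1) N0.N1=(alive,v2) N0.N2=(alive,v0)

Answer: N0=dead,1 N1=alive,2 N2=alive,0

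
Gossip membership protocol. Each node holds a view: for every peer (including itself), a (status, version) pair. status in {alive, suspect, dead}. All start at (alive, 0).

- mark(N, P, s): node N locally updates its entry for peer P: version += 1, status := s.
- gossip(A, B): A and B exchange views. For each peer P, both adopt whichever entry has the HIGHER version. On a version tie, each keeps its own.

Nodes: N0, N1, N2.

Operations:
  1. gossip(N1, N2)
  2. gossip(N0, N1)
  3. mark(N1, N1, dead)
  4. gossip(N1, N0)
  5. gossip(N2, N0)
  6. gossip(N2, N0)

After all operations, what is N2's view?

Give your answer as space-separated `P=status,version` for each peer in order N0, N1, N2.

Answer: N0=alive,0 N1=dead,1 N2=alive,0

Derivation:
Op 1: gossip N1<->N2 -> N1.N0=(alive,v0) N1.N1=(alive,v0) N1.N2=(alive,v0) | N2.N0=(alive,v0) N2.N1=(alive,v0) N2.N2=(alive,v0)
Op 2: gossip N0<->N1 -> N0.N0=(alive,v0) N0.N1=(alive,v0) N0.N2=(alive,v0) | N1.N0=(alive,v0) N1.N1=(alive,v0) N1.N2=(alive,v0)
Op 3: N1 marks N1=dead -> (dead,v1)
Op 4: gossip N1<->N0 -> N1.N0=(alive,v0) N1.N1=(dead,v1) N1.N2=(alive,v0) | N0.N0=(alive,v0) N0.N1=(dead,v1) N0.N2=(alive,v0)
Op 5: gossip N2<->N0 -> N2.N0=(alive,v0) N2.N1=(dead,v1) N2.N2=(alive,v0) | N0.N0=(alive,v0) N0.N1=(dead,v1) N0.N2=(alive,v0)
Op 6: gossip N2<->N0 -> N2.N0=(alive,v0) N2.N1=(dead,v1) N2.N2=(alive,v0) | N0.N0=(alive,v0) N0.N1=(dead,v1) N0.N2=(alive,v0)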